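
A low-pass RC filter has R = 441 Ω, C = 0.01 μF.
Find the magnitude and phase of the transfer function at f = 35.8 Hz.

Step 1 — Angular frequency: ω = 2π·35.8 = 224.9 rad/s.
Step 2 — Transfer function: H(jω) = 1/(1 + jωRC).
Step 3 — Denominator: 1 + jωRC = 1 + j·224.9·441·1e-08 = 1 + j0.000992.
Step 4 — H = 1 - j0.000992.
Step 5 — Magnitude: |H| = 1 (-0.0 dB); phase: φ = -0.1°.

|H| = 1 (-0.0 dB), φ = -0.1°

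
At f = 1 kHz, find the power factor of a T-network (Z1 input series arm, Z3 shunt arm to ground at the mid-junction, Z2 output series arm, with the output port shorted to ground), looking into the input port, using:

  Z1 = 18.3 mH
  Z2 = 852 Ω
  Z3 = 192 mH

Step 1 — Angular frequency: ω = 2π·f = 2π·1000 = 6283 rad/s.
Step 2 — Component impedances:
  Z1: Z = jωL = j·6283·0.0183 = 0 + j115 Ω
  Z2: Z = R = 852 Ω
  Z3: Z = jωL = j·6283·0.192 = 0 + j1206 Ω
Step 3 — With the output port shorted to ground, the output series arm Z2 runs from the junction to ground; the shunt arm Z3 also runs from the junction to ground. They appear in parallel: Z3 || Z2 = 568.5 + j401.5 Ω.
Step 4 — Series with input arm Z1: Z_in = Z1 + (Z3 || Z2) = 568.5 + j516.5 Ω = 768∠42.3° Ω.
Step 5 — Power factor: PF = cos(φ) = Re(Z)/|Z| = 568.5/768 = 0.7402.
Step 6 — Type: Im(Z) = 516.5 ⇒ lagging (phase φ = 42.3°).

PF = 0.7402 (lagging, φ = 42.3°)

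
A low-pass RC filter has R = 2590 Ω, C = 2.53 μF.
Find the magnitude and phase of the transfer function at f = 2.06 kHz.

Step 1 — Angular frequency: ω = 2π·2060 = 1.294e+04 rad/s.
Step 2 — Transfer function: H(jω) = 1/(1 + jωRC).
Step 3 — Denominator: 1 + jωRC = 1 + j·1.294e+04·2590·2.53e-06 = 1 + j84.81.
Step 4 — H = 0.000139 - j0.01179.
Step 5 — Magnitude: |H| = 0.01179 (-38.6 dB); phase: φ = -89.3°.

|H| = 0.01179 (-38.6 dB), φ = -89.3°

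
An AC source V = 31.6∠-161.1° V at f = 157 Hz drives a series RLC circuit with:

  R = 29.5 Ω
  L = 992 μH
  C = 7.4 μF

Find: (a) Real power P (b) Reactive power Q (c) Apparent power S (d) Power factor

Step 1 — Angular frequency: ω = 2π·f = 2π·157 = 986.5 rad/s.
Step 2 — Component impedances:
  R: Z = R = 29.5 Ω
  L: Z = jωL = j·986.5·0.000992 = 0 + j0.9786 Ω
  C: Z = 1/(jωC) = -j/(ω·C) = 0 - j137 Ω
Step 3 — Series combination: Z_total = R + L + C = 29.5 - j136 Ω = 139.2∠-77.8° Ω.
Step 4 — Source phasor: V = 31.6∠-161.1° V = -29.9 - j10.24 V.
Step 5 — Current: I = V / Z = 0.02634 - j0.2255 A = 0.2271∠-83.3° A.
Step 6 — Complex power: S = V·I* = 1.521 - j7.012 VA.
Step 7 — Real power: P = Re(S) = 1.521 W.
Step 8 — Reactive power: Q = Im(S) = -7.012 VAR.
Step 9 — Apparent power: |S| = 7.175 VA.
Step 10 — Power factor: PF = P/|S| = 0.212 (leading).

(a) P = 1.521 W  (b) Q = -7.012 VAR  (c) S = 7.175 VA  (d) PF = 0.212 (leading)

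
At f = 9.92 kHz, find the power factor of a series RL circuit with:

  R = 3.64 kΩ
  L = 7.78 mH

Step 1 — Angular frequency: ω = 2π·f = 2π·9920 = 6.233e+04 rad/s.
Step 2 — Component impedances:
  R: Z = R = 3640 Ω
  L: Z = jωL = j·6.233e+04·0.00778 = 0 + j484.9 Ω
Step 3 — Series combination: Z_total = R + L = 3640 + j484.9 Ω = 3672∠7.6° Ω.
Step 4 — Power factor: PF = cos(φ) = Re(Z)/|Z| = 3640/3672.2 = 0.9912.
Step 5 — Type: Im(Z) = 484.9 ⇒ lagging (phase φ = 7.6°).

PF = 0.9912 (lagging, φ = 7.6°)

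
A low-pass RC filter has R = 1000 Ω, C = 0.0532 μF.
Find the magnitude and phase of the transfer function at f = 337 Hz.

Step 1 — Angular frequency: ω = 2π·337 = 2117 rad/s.
Step 2 — Transfer function: H(jω) = 1/(1 + jωRC).
Step 3 — Denominator: 1 + jωRC = 1 + j·2117·1000·5.32e-08 = 1 + j0.1126.
Step 4 — H = 0.9875 - j0.1112.
Step 5 — Magnitude: |H| = 0.9937 (-0.1 dB); phase: φ = -6.4°.

|H| = 0.9937 (-0.1 dB), φ = -6.4°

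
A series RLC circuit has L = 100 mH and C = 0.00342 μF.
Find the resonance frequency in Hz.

Step 1 — Resonance condition Im(Z)=0 gives ω₀ = 1/√(LC).
Step 2 — ω₀ = 1/√(0.1·3.42e-09) = 5.407e+04 rad/s.
Step 3 — f₀ = ω₀/(2π) = 8606 Hz.

f₀ = 8606 Hz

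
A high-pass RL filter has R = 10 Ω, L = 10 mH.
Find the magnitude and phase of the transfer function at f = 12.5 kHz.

Step 1 — Angular frequency: ω = 2π·1.25e+04 = 7.854e+04 rad/s.
Step 2 — Transfer function: H(jω) = jωL/(R + jωL).
Step 3 — Numerator jωL = j·785.4; denominator R + jωL = 10 + j785.4.
Step 4 — H = 0.9998 + j0.01273.
Step 5 — Magnitude: |H| = 0.9999 (-0.0 dB); phase: φ = 0.7°.

|H| = 0.9999 (-0.0 dB), φ = 0.7°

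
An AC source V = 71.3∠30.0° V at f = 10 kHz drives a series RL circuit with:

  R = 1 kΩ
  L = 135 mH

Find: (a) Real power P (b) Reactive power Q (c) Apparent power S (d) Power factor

Step 1 — Angular frequency: ω = 2π·f = 2π·1e+04 = 6.283e+04 rad/s.
Step 2 — Component impedances:
  R: Z = R = 1000 Ω
  L: Z = jωL = j·6.283e+04·0.135 = 0 + j8482 Ω
Step 3 — Series combination: Z_total = R + L = 1000 + j8482 Ω = 8541∠83.3° Ω.
Step 4 — Source phasor: V = 71.3∠30.0° V = 61.75 + j35.65 V.
Step 5 — Current: I = V / Z = 0.004992 - j0.006691 A = 0.008348∠-53.3° A.
Step 6 — Complex power: S = V·I* = 0.06969 + j0.5911 VA.
Step 7 — Real power: P = Re(S) = 0.06969 W.
Step 8 — Reactive power: Q = Im(S) = 0.5911 VAR.
Step 9 — Apparent power: |S| = 0.5952 VA.
Step 10 — Power factor: PF = P/|S| = 0.1171 (lagging).

(a) P = 0.06969 W  (b) Q = 0.5911 VAR  (c) S = 0.5952 VA  (d) PF = 0.1171 (lagging)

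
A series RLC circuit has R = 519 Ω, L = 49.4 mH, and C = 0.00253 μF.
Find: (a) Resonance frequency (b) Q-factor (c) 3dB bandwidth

Step 1 — Resonance condition Im(Z)=0 gives ω₀ = 1/√(LC).
Step 2 — ω₀ = 1/√(0.0494·2.53e-09) = 8.945e+04 rad/s.
Step 3 — f₀ = ω₀/(2π) = 1.424e+04 Hz.
Step 4 — Series Q: Q = ω₀L/R = 8.945e+04·0.0494/519 = 8.514.
Step 5 — 3dB bandwidth: Δω = ω₀/Q = 1.051e+04 rad/s; BW = Δω/(2π) = 1672 Hz.

(a) f₀ = 1.424e+04 Hz  (b) Q = 8.514  (c) BW = 1672 Hz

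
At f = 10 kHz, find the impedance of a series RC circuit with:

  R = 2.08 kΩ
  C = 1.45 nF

Step 1 — Angular frequency: ω = 2π·f = 2π·1e+04 = 6.283e+04 rad/s.
Step 2 — Component impedances:
  R: Z = R = 2080 Ω
  C: Z = 1/(jωC) = -j/(ω·C) = 0 - j1.098e+04 Ω
Step 3 — Series combination: Z_total = R + C = 2080 - j1.098e+04 Ω = 1.117e+04∠-79.3° Ω.

Z = 2080 - j1.098e+04 Ω = 1.117e+04∠-79.3° Ω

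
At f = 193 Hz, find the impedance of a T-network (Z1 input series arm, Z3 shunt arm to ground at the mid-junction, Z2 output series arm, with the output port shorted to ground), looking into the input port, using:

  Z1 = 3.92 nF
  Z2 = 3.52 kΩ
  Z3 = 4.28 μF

Step 1 — Angular frequency: ω = 2π·f = 2π·193 = 1213 rad/s.
Step 2 — Component impedances:
  Z1: Z = 1/(jωC) = -j/(ω·C) = 0 - j2.104e+05 Ω
  Z2: Z = R = 3520 Ω
  Z3: Z = 1/(jωC) = -j/(ω·C) = 0 - j192.7 Ω
Step 3 — With the output port shorted to ground, the output series arm Z2 runs from the junction to ground; the shunt arm Z3 also runs from the junction to ground. They appear in parallel: Z3 || Z2 = 10.51 - j192.1 Ω.
Step 4 — Series with input arm Z1: Z_in = Z1 + (Z3 || Z2) = 10.51 - j2.106e+05 Ω = 2.106e+05∠-90.0° Ω.

Z = 10.51 - j2.106e+05 Ω = 2.106e+05∠-90.0° Ω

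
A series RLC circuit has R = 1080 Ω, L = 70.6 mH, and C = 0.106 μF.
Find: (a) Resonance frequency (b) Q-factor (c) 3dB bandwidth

Step 1 — Resonance: ω₀ = 1/√(LC) = 1/√(0.0706·1.06e-07) = 1.156e+04 rad/s.
Step 2 — f₀ = ω₀/(2π) = 1840 Hz.
Step 3 — Series Q: Q = ω₀L/R = 1.156e+04·0.0706/1080 = 0.7557.
Step 4 — Bandwidth: Δω = ω₀/Q = 1.53e+04 rad/s; BW = Δω/(2π) = 2435 Hz.

(a) f₀ = 1840 Hz  (b) Q = 0.7557  (c) BW = 2435 Hz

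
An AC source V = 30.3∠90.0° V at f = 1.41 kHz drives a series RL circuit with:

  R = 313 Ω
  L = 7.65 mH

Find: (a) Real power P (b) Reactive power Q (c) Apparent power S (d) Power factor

Step 1 — Angular frequency: ω = 2π·f = 2π·1410 = 8859 rad/s.
Step 2 — Component impedances:
  R: Z = R = 313 Ω
  L: Z = jωL = j·8859·0.00765 = 0 + j67.77 Ω
Step 3 — Series combination: Z_total = R + L = 313 + j67.77 Ω = 320.3∠12.2° Ω.
Step 4 — Source phasor: V = 30.3∠90.0° V = 0 + j30.3 V.
Step 5 — Current: I = V / Z = 0.02002 + j0.09247 A = 0.09461∠77.8° A.
Step 6 — Complex power: S = V·I* = 2.802 + j0.6067 VA.
Step 7 — Real power: P = Re(S) = 2.802 W.
Step 8 — Reactive power: Q = Im(S) = 0.6067 VAR.
Step 9 — Apparent power: |S| = 2.867 VA.
Step 10 — Power factor: PF = P/|S| = 0.9774 (lagging).

(a) P = 2.802 W  (b) Q = 0.6067 VAR  (c) S = 2.867 VA  (d) PF = 0.9774 (lagging)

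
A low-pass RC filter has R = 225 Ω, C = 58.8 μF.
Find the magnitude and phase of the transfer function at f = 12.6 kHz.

Step 1 — Angular frequency: ω = 2π·1.26e+04 = 7.917e+04 rad/s.
Step 2 — Transfer function: H(jω) = 1/(1 + jωRC).
Step 3 — Denominator: 1 + jωRC = 1 + j·7.917e+04·225·5.88e-05 = 1 + j1047.
Step 4 — H = 9.115e-07 - j0.0009547.
Step 5 — Magnitude: |H| = 0.0009547 (-60.4 dB); phase: φ = -89.9°.

|H| = 0.0009547 (-60.4 dB), φ = -89.9°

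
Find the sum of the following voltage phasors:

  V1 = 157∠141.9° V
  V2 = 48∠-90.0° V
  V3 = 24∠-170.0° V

Step 1 — Convert each phasor to rectangular form:
  V1 = 157·(cos(141.9°) + j·sin(141.9°)) = -123.5 + j96.87 V
  V2 = 48·(cos(-90.0°) + j·sin(-90.0°)) = 0 - j48 V
  V3 = 24·(cos(-170.0°) + j·sin(-170.0°)) = -23.64 - j4.168 V
Step 2 — Sum components: V_total = -147.2 + j44.71 V.
Step 3 — Convert to polar: |V_total| = 153.8 V, ∠V_total = 163.1°.

V_total = 153.8∠163.1° V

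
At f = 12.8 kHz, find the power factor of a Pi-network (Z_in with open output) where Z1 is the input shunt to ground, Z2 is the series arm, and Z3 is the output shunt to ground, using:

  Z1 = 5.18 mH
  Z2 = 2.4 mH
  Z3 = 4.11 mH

Step 1 — Angular frequency: ω = 2π·f = 2π·1.28e+04 = 8.042e+04 rad/s.
Step 2 — Component impedances:
  Z1: Z = jωL = j·8.042e+04·0.00518 = 0 + j416.6 Ω
  Z2: Z = jωL = j·8.042e+04·0.0024 = 0 + j193 Ω
  Z3: Z = jωL = j·8.042e+04·0.00411 = 0 + j330.5 Ω
Step 3 — With open output, the series arm Z2 and the output shunt Z3 appear in series to ground: Z2 + Z3 = 0 + j523.6 Ω.
Step 4 — Parallel with input shunt Z1: Z_in = Z1 || (Z2 + Z3) = 0 + j232 Ω = 232∠90.0° Ω.
Step 5 — Power factor: PF = cos(φ) = Re(Z)/|Z| = -0/232 = -0.
Step 6 — Type: Im(Z) = 232 ⇒ lagging (phase φ = 90.0°).

PF = -0 (lagging, φ = 90.0°)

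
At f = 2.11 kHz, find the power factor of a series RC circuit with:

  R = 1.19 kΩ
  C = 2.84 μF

Step 1 — Angular frequency: ω = 2π·f = 2π·2110 = 1.326e+04 rad/s.
Step 2 — Component impedances:
  R: Z = R = 1190 Ω
  C: Z = 1/(jωC) = -j/(ω·C) = 0 - j26.56 Ω
Step 3 — Series combination: Z_total = R + C = 1190 - j26.56 Ω = 1190∠-1.3° Ω.
Step 4 — Power factor: PF = cos(φ) = Re(Z)/|Z| = 1190/1190.296 = 0.9998.
Step 5 — Type: Im(Z) = -26.56 ⇒ leading (phase φ = -1.3°).

PF = 0.9998 (leading, φ = -1.3°)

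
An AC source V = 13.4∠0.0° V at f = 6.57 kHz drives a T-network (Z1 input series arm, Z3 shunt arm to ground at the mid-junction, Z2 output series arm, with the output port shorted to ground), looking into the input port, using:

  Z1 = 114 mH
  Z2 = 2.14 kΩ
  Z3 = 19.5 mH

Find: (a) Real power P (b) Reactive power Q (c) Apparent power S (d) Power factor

Step 1 — Angular frequency: ω = 2π·f = 2π·6570 = 4.128e+04 rad/s.
Step 2 — Component impedances:
  Z1: Z = jωL = j·4.128e+04·0.114 = 0 + j4706 Ω
  Z2: Z = R = 2140 Ω
  Z3: Z = jωL = j·4.128e+04·0.0195 = 0 + j805 Ω
Step 3 — With the output port shorted to ground, the output series arm Z2 runs from the junction to ground; the shunt arm Z3 also runs from the junction to ground. They appear in parallel: Z3 || Z2 = 265.3 + j705.2 Ω.
Step 4 — Series with input arm Z1: Z_in = Z1 + (Z3 || Z2) = 265.3 + j5411 Ω = 5418∠87.2° Ω.
Step 5 — Source phasor: V = 13.4∠0.0° V = 13.4 V.
Step 6 — Current: I = V / Z = 0.0001211 - j0.00247 A = 0.002473∠-87.2° A.
Step 7 — Complex power: S = V·I* = 0.001623 + j0.0331 VA.
Step 8 — Real power: P = Re(S) = 0.001623 W.
Step 9 — Reactive power: Q = Im(S) = 0.0331 VAR.
Step 10 — Apparent power: |S| = 0.03314 VA.
Step 11 — Power factor: PF = P/|S| = 0.04896 (lagging).

(a) P = 0.001623 W  (b) Q = 0.0331 VAR  (c) S = 0.03314 VA  (d) PF = 0.04896 (lagging)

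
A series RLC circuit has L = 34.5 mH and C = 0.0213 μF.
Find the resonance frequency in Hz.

Step 1 — Resonance condition Im(Z)=0 gives ω₀ = 1/√(LC).
Step 2 — ω₀ = 1/√(0.0345·2.13e-08) = 3.689e+04 rad/s.
Step 3 — f₀ = ω₀/(2π) = 5871 Hz.

f₀ = 5871 Hz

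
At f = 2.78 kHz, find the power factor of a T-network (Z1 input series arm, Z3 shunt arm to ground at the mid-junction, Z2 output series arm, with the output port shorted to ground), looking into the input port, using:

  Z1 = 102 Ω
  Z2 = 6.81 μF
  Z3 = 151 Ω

Step 1 — Angular frequency: ω = 2π·f = 2π·2780 = 1.747e+04 rad/s.
Step 2 — Component impedances:
  Z1: Z = R = 102 Ω
  Z2: Z = 1/(jωC) = -j/(ω·C) = 0 - j8.407 Ω
  Z3: Z = R = 151 Ω
Step 3 — With the output port shorted to ground, the output series arm Z2 runs from the junction to ground; the shunt arm Z3 also runs from the junction to ground. They appear in parallel: Z3 || Z2 = 0.4666 - j8.381 Ω.
Step 4 — Series with input arm Z1: Z_in = Z1 + (Z3 || Z2) = 102.5 - j8.381 Ω = 102.8∠-4.7° Ω.
Step 5 — Power factor: PF = cos(φ) = Re(Z)/|Z| = 102.47/102.81 = 0.9967.
Step 6 — Type: Im(Z) = -8.381 ⇒ leading (phase φ = -4.7°).

PF = 0.9967 (leading, φ = -4.7°)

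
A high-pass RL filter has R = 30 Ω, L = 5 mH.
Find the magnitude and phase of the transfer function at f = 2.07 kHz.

Step 1 — Angular frequency: ω = 2π·2070 = 1.301e+04 rad/s.
Step 2 — Transfer function: H(jω) = jωL/(R + jωL).
Step 3 — Numerator jωL = j·65.03; denominator R + jωL = 30 + j65.03.
Step 4 — H = 0.8245 + j0.3804.
Step 5 — Magnitude: |H| = 0.908 (-0.8 dB); phase: φ = 24.8°.

|H| = 0.908 (-0.8 dB), φ = 24.8°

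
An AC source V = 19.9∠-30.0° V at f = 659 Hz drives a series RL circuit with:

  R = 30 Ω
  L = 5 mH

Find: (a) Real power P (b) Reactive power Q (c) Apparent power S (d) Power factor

Step 1 — Angular frequency: ω = 2π·f = 2π·659 = 4141 rad/s.
Step 2 — Component impedances:
  R: Z = R = 30 Ω
  L: Z = jωL = j·4141·0.005 = 0 + j20.7 Ω
Step 3 — Series combination: Z_total = R + L = 30 + j20.7 Ω = 36.45∠34.6° Ω.
Step 4 — Source phasor: V = 19.9∠-30.0° V = 17.23 - j9.95 V.
Step 5 — Current: I = V / Z = 0.2341 - j0.4932 A = 0.546∠-64.6° A.
Step 6 — Complex power: S = V·I* = 8.942 + j6.171 VA.
Step 7 — Real power: P = Re(S) = 8.942 W.
Step 8 — Reactive power: Q = Im(S) = 6.171 VAR.
Step 9 — Apparent power: |S| = 10.86 VA.
Step 10 — Power factor: PF = P/|S| = 0.823 (lagging).

(a) P = 8.942 W  (b) Q = 6.171 VAR  (c) S = 10.86 VA  (d) PF = 0.823 (lagging)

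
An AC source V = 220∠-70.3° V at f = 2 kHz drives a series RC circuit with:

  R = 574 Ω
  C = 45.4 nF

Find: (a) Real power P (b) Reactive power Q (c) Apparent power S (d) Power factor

Step 1 — Angular frequency: ω = 2π·f = 2π·2000 = 1.257e+04 rad/s.
Step 2 — Component impedances:
  R: Z = R = 574 Ω
  C: Z = 1/(jωC) = -j/(ω·C) = 0 - j1753 Ω
Step 3 — Series combination: Z_total = R + C = 574 - j1753 Ω = 1844∠-71.9° Ω.
Step 4 — Source phasor: V = 220∠-70.3° V = 74.16 - j207.1 V.
Step 5 — Current: I = V / Z = 0.1192 + j0.003263 A = 0.1193∠1.6° A.
Step 6 — Complex power: S = V·I* = 8.167 - j24.94 VA.
Step 7 — Real power: P = Re(S) = 8.167 W.
Step 8 — Reactive power: Q = Im(S) = -24.94 VAR.
Step 9 — Apparent power: |S| = 26.24 VA.
Step 10 — Power factor: PF = P/|S| = 0.3112 (leading).

(a) P = 8.167 W  (b) Q = -24.94 VAR  (c) S = 26.24 VA  (d) PF = 0.3112 (leading)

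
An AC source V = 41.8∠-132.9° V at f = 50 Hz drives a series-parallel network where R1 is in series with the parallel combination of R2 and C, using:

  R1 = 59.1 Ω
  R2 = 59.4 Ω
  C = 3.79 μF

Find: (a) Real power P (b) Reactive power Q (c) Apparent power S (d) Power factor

Step 1 — Angular frequency: ω = 2π·f = 2π·50 = 314.2 rad/s.
Step 2 — Component impedances:
  R1: Z = R = 59.1 Ω
  R2: Z = R = 59.4 Ω
  C: Z = 1/(jωC) = -j/(ω·C) = 0 - j839.9 Ω
Step 3 — Parallel branch: R2 || C = 1/(1/R2 + 1/C) = 59.1 - j4.18 Ω.
Step 4 — Series with R1: Z_total = R1 + (R2 || C) = 118.2 - j4.18 Ω = 118.3∠-2.0° Ω.
Step 5 — Source phasor: V = 41.8∠-132.9° V = -28.45 - j30.62 V.
Step 6 — Current: I = V / Z = -0.2313 - j0.2672 A = 0.3534∠-130.9° A.
Step 7 — Complex power: S = V·I* = 14.76 - j0.5221 VA.
Step 8 — Real power: P = Re(S) = 14.76 W.
Step 9 — Reactive power: Q = Im(S) = -0.5221 VAR.
Step 10 — Apparent power: |S| = 14.77 VA.
Step 11 — Power factor: PF = P/|S| = 0.9994 (leading).

(a) P = 14.76 W  (b) Q = -0.5221 VAR  (c) S = 14.77 VA  (d) PF = 0.9994 (leading)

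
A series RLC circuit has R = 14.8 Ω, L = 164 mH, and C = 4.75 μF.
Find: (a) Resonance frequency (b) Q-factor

Step 1 — Resonance condition Im(Z)=0 gives ω₀ = 1/√(LC).
Step 2 — ω₀ = 1/√(0.164·4.75e-06) = 1133 rad/s.
Step 3 — f₀ = ω₀/(2π) = 180.3 Hz.
Step 4 — Series Q: Q = ω₀L/R = 1133·0.164/14.8 = 12.55.

(a) f₀ = 180.3 Hz  (b) Q = 12.55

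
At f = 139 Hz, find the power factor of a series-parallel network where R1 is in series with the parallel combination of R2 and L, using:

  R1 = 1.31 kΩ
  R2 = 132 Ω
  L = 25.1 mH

Step 1 — Angular frequency: ω = 2π·f = 2π·139 = 873.4 rad/s.
Step 2 — Component impedances:
  R1: Z = R = 1310 Ω
  R2: Z = R = 132 Ω
  L: Z = jωL = j·873.4·0.0251 = 0 + j21.92 Ω
Step 3 — Parallel branch: R2 || L = 1/(1/R2 + 1/L) = 3.543 + j21.33 Ω.
Step 4 — Series with R1: Z_total = R1 + (R2 || L) = 1314 + j21.33 Ω = 1314∠0.9° Ω.
Step 5 — Power factor: PF = cos(φ) = Re(Z)/|Z| = 1313.54/1313.72 = 0.9999.
Step 6 — Type: Im(Z) = 21.33 ⇒ lagging (phase φ = 0.9°).

PF = 0.9999 (lagging, φ = 0.9°)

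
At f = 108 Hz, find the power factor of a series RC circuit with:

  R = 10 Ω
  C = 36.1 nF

Step 1 — Angular frequency: ω = 2π·f = 2π·108 = 678.6 rad/s.
Step 2 — Component impedances:
  R: Z = R = 10 Ω
  C: Z = 1/(jωC) = -j/(ω·C) = 0 - j4.082e+04 Ω
Step 3 — Series combination: Z_total = R + C = 10 - j4.082e+04 Ω = 4.082e+04∠-90.0° Ω.
Step 4 — Power factor: PF = cos(φ) = Re(Z)/|Z| = 10/4.082e+04 = 0.000245.
Step 5 — Type: Im(Z) = -4.082e+04 ⇒ leading (phase φ = -90.0°).

PF = 0.000245 (leading, φ = -90.0°)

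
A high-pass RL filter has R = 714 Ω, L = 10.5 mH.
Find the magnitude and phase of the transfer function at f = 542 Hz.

Step 1 — Angular frequency: ω = 2π·542 = 3405 rad/s.
Step 2 — Transfer function: H(jω) = jωL/(R + jωL).
Step 3 — Numerator jωL = j·35.76; denominator R + jωL = 714 + j35.76.
Step 4 — H = 0.002502 + j0.04996.
Step 5 — Magnitude: |H| = 0.05002 (-26.0 dB); phase: φ = 87.1°.

|H| = 0.05002 (-26.0 dB), φ = 87.1°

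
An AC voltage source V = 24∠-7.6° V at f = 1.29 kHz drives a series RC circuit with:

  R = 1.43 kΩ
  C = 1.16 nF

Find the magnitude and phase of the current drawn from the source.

Step 1 — Angular frequency: ω = 2π·f = 2π·1290 = 8105 rad/s.
Step 2 — Component impedances:
  R: Z = R = 1430 Ω
  C: Z = 1/(jωC) = -j/(ω·C) = 0 - j1.064e+05 Ω
Step 3 — Series combination: Z_total = R + C = 1430 - j1.064e+05 Ω = 1.064e+05∠-89.2° Ω.
Step 4 — Source phasor: V = 24∠-7.6° V = 23.79 - j3.174 V.
Step 5 — Ohm's law: I = V / Z_total = (23.79 - j3.174) / (1430 - j1.064e+05) = 3.285e-05 + j0.0002232 A.
Step 6 — Convert to polar: |I| = 0.0002256 A, ∠I = 81.6°.

I = 0.0002256∠81.6° A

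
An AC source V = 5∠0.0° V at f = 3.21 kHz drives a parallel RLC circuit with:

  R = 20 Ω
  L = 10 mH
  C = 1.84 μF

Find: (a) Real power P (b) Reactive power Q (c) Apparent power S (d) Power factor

Step 1 — Angular frequency: ω = 2π·f = 2π·3210 = 2.017e+04 rad/s.
Step 2 — Component impedances:
  R: Z = R = 20 Ω
  L: Z = jωL = j·2.017e+04·0.01 = 0 + j201.7 Ω
  C: Z = 1/(jωC) = -j/(ω·C) = 0 - j26.95 Ω
Step 3 — Parallel combination: 1/Z_total = 1/R + 1/L + 1/C; Z_total = 14.15 - j9.099 Ω = 16.82∠-32.7° Ω.
Step 4 — Source phasor: V = 5∠0.0° V = 5 V.
Step 5 — Current: I = V / Z = 0.25 + j0.1608 A = 0.2972∠32.7° A.
Step 6 — Complex power: S = V·I* = 1.25 - j0.8038 VA.
Step 7 — Real power: P = Re(S) = 1.25 W.
Step 8 — Reactive power: Q = Im(S) = -0.8038 VAR.
Step 9 — Apparent power: |S| = 1.486 VA.
Step 10 — Power factor: PF = P/|S| = 0.8411 (leading).

(a) P = 1.25 W  (b) Q = -0.8038 VAR  (c) S = 1.486 VA  (d) PF = 0.8411 (leading)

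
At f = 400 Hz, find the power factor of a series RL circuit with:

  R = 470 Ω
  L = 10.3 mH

Step 1 — Angular frequency: ω = 2π·f = 2π·400 = 2513 rad/s.
Step 2 — Component impedances:
  R: Z = R = 470 Ω
  L: Z = jωL = j·2513·0.0103 = 0 + j25.89 Ω
Step 3 — Series combination: Z_total = R + L = 470 + j25.89 Ω = 470.7∠3.2° Ω.
Step 4 — Power factor: PF = cos(φ) = Re(Z)/|Z| = 470/470.7 = 0.9985.
Step 5 — Type: Im(Z) = 25.89 ⇒ lagging (phase φ = 3.2°).

PF = 0.9985 (lagging, φ = 3.2°)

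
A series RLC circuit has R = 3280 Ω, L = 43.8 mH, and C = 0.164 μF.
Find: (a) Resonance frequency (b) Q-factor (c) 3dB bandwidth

Step 1 — Resonance condition Im(Z)=0 gives ω₀ = 1/√(LC).
Step 2 — ω₀ = 1/√(0.0438·1.64e-07) = 1.18e+04 rad/s.
Step 3 — f₀ = ω₀/(2π) = 1878 Hz.
Step 4 — Series Q: Q = ω₀L/R = 1.18e+04·0.0438/3280 = 0.1576.
Step 5 — 3dB bandwidth: Δω = ω₀/Q = 7.489e+04 rad/s; BW = Δω/(2π) = 1.192e+04 Hz.

(a) f₀ = 1878 Hz  (b) Q = 0.1576  (c) BW = 1.192e+04 Hz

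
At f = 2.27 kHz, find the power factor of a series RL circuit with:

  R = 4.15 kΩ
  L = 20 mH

Step 1 — Angular frequency: ω = 2π·f = 2π·2270 = 1.426e+04 rad/s.
Step 2 — Component impedances:
  R: Z = R = 4150 Ω
  L: Z = jωL = j·1.426e+04·0.02 = 0 + j285.3 Ω
Step 3 — Series combination: Z_total = R + L = 4150 + j285.3 Ω = 4160∠3.9° Ω.
Step 4 — Power factor: PF = cos(φ) = Re(Z)/|Z| = 4150/4160 = 0.9976.
Step 5 — Type: Im(Z) = 285.3 ⇒ lagging (phase φ = 3.9°).

PF = 0.9976 (lagging, φ = 3.9°)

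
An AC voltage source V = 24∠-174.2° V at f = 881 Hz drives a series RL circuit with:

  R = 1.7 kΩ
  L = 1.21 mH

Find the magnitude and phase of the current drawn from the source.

Step 1 — Angular frequency: ω = 2π·f = 2π·881 = 5535 rad/s.
Step 2 — Component impedances:
  R: Z = R = 1700 Ω
  L: Z = jωL = j·5535·0.00121 = 0 + j6.698 Ω
Step 3 — Series combination: Z_total = R + L = 1700 + j6.698 Ω = 1700∠0.2° Ω.
Step 4 — Source phasor: V = 24∠-174.2° V = -23.88 - j2.425 V.
Step 5 — Ohm's law: I = V / Z_total = (-23.88 - j2.425) / (1700 + j6.698) = -0.01405 - j0.001371 A.
Step 6 — Convert to polar: |I| = 0.01412 A, ∠I = -174.4°.

I = 0.01412∠-174.4° A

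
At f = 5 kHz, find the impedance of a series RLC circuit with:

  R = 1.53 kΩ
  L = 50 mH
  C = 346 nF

Step 1 — Angular frequency: ω = 2π·f = 2π·5000 = 3.142e+04 rad/s.
Step 2 — Component impedances:
  R: Z = R = 1530 Ω
  L: Z = jωL = j·3.142e+04·0.05 = 0 + j1571 Ω
  C: Z = 1/(jωC) = -j/(ω·C) = 0 - j92 Ω
Step 3 — Series combination: Z_total = R + L + C = 1530 + j1479 Ω = 2128∠44.0° Ω.

Z = 1530 + j1479 Ω = 2128∠44.0° Ω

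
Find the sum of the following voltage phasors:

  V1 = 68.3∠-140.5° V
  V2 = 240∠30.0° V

Step 1 — Convert each phasor to rectangular form:
  V1 = 68.3·(cos(-140.5°) + j·sin(-140.5°)) = -52.7 - j43.44 V
  V2 = 240·(cos(30.0°) + j·sin(30.0°)) = 207.8 + j120 V
Step 2 — Sum components: V_total = 155.1 + j76.56 V.
Step 3 — Convert to polar: |V_total| = 173 V, ∠V_total = 26.3°.

V_total = 173∠26.3° V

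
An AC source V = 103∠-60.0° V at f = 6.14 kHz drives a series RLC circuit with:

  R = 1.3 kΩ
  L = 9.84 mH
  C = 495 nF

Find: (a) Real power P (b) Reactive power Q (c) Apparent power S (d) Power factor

Step 1 — Angular frequency: ω = 2π·f = 2π·6140 = 3.858e+04 rad/s.
Step 2 — Component impedances:
  R: Z = R = 1300 Ω
  L: Z = jωL = j·3.858e+04·0.00984 = 0 + j379.6 Ω
  C: Z = 1/(jωC) = -j/(ω·C) = 0 - j52.37 Ω
Step 3 — Series combination: Z_total = R + L + C = 1300 + j327.2 Ω = 1341∠14.1° Ω.
Step 4 — Source phasor: V = 103∠-60.0° V = 51.5 - j89.2 V.
Step 5 — Current: I = V / Z = 0.02101 - j0.07391 A = 0.07683∠-74.1° A.
Step 6 — Complex power: S = V·I* = 7.674 + j1.932 VA.
Step 7 — Real power: P = Re(S) = 7.674 W.
Step 8 — Reactive power: Q = Im(S) = 1.932 VAR.
Step 9 — Apparent power: |S| = 7.914 VA.
Step 10 — Power factor: PF = P/|S| = 0.9697 (lagging).

(a) P = 7.674 W  (b) Q = 1.932 VAR  (c) S = 7.914 VA  (d) PF = 0.9697 (lagging)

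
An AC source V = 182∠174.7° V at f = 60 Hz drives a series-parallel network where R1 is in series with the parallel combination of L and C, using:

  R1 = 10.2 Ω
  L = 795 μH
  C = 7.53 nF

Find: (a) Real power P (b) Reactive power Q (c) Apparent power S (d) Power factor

Step 1 — Angular frequency: ω = 2π·f = 2π·60 = 377 rad/s.
Step 2 — Component impedances:
  R1: Z = R = 10.2 Ω
  L: Z = jωL = j·377·0.000795 = 0 + j0.2997 Ω
  C: Z = 1/(jωC) = -j/(ω·C) = 0 - j3.523e+05 Ω
Step 3 — Parallel branch: L || C = 1/(1/L + 1/C) = 0 + j0.2997 Ω.
Step 4 — Series with R1: Z_total = R1 + (L || C) = 10.2 + j0.2997 Ω = 10.2∠1.7° Ω.
Step 5 — Source phasor: V = 182∠174.7° V = -181.2 + j16.81 V.
Step 6 — Current: I = V / Z = -17.7 + j2.168 A = 17.84∠173.0° A.
Step 7 — Complex power: S = V·I* = 3245 + j95.34 VA.
Step 8 — Real power: P = Re(S) = 3245 W.
Step 9 — Reactive power: Q = Im(S) = 95.34 VAR.
Step 10 — Apparent power: |S| = 3246 VA.
Step 11 — Power factor: PF = P/|S| = 0.9996 (lagging).

(a) P = 3245 W  (b) Q = 95.34 VAR  (c) S = 3246 VA  (d) PF = 0.9996 (lagging)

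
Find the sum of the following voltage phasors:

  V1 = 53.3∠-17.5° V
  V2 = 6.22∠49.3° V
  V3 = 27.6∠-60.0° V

Step 1 — Convert each phasor to rectangular form:
  V1 = 53.3·(cos(-17.5°) + j·sin(-17.5°)) = 50.83 - j16.03 V
  V2 = 6.22·(cos(49.3°) + j·sin(49.3°)) = 4.056 + j4.716 V
  V3 = 27.6·(cos(-60.0°) + j·sin(-60.0°)) = 13.8 - j23.9 V
Step 2 — Sum components: V_total = 68.69 - j35.21 V.
Step 3 — Convert to polar: |V_total| = 77.19 V, ∠V_total = -27.1°.

V_total = 77.19∠-27.1° V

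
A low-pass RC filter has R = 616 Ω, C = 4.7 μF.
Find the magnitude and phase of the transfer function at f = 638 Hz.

Step 1 — Angular frequency: ω = 2π·638 = 4009 rad/s.
Step 2 — Transfer function: H(jω) = 1/(1 + jωRC).
Step 3 — Denominator: 1 + jωRC = 1 + j·4009·616·4.7e-06 = 1 + j11.61.
Step 4 — H = 0.007369 - j0.08553.
Step 5 — Magnitude: |H| = 0.08584 (-21.3 dB); phase: φ = -85.1°.

|H| = 0.08584 (-21.3 dB), φ = -85.1°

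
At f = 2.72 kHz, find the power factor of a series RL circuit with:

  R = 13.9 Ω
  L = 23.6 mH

Step 1 — Angular frequency: ω = 2π·f = 2π·2720 = 1.709e+04 rad/s.
Step 2 — Component impedances:
  R: Z = R = 13.9 Ω
  L: Z = jωL = j·1.709e+04·0.0236 = 0 + j403.3 Ω
Step 3 — Series combination: Z_total = R + L = 13.9 + j403.3 Ω = 403.6∠88.0° Ω.
Step 4 — Power factor: PF = cos(φ) = Re(Z)/|Z| = 13.9/403.6 = 0.03444.
Step 5 — Type: Im(Z) = 403.3 ⇒ lagging (phase φ = 88.0°).

PF = 0.03444 (lagging, φ = 88.0°)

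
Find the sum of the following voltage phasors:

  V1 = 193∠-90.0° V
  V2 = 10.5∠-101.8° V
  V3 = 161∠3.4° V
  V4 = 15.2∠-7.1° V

Step 1 — Convert each phasor to rectangular form:
  V1 = 193·(cos(-90.0°) + j·sin(-90.0°)) = 0 - j193 V
  V2 = 10.5·(cos(-101.8°) + j·sin(-101.8°)) = -2.147 - j10.28 V
  V3 = 161·(cos(3.4°) + j·sin(3.4°)) = 160.7 + j9.548 V
  V4 = 15.2·(cos(-7.1°) + j·sin(-7.1°)) = 15.08 - j1.879 V
Step 2 — Sum components: V_total = 173.7 - j195.6 V.
Step 3 — Convert to polar: |V_total| = 261.6 V, ∠V_total = -48.4°.

V_total = 261.6∠-48.4° V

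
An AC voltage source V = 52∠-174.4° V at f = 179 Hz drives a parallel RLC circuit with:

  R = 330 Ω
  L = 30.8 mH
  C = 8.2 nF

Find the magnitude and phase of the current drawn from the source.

Step 1 — Angular frequency: ω = 2π·f = 2π·179 = 1125 rad/s.
Step 2 — Component impedances:
  R: Z = R = 330 Ω
  L: Z = jωL = j·1125·0.0308 = 0 + j34.64 Ω
  C: Z = 1/(jωC) = -j/(ω·C) = 0 - j1.084e+05 Ω
Step 3 — Parallel combination: 1/Z_total = 1/R + 1/L + 1/C; Z_total = 3.599 + j34.27 Ω = 34.46∠84.0° Ω.
Step 4 — Source phasor: V = 52∠-174.4° V = -51.75 - j5.074 V.
Step 5 — Ohm's law: I = V / Z_total = (-51.75 - j5.074) / (3.599 + j34.27) = -0.3033 + j1.478 A.
Step 6 — Convert to polar: |I| = 1.509 A, ∠I = 101.6°.

I = 1.509∠101.6° A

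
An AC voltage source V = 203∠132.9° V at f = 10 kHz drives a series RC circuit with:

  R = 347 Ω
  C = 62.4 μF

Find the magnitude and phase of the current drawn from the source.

Step 1 — Angular frequency: ω = 2π·f = 2π·1e+04 = 6.283e+04 rad/s.
Step 2 — Component impedances:
  R: Z = R = 347 Ω
  C: Z = 1/(jωC) = -j/(ω·C) = 0 - j0.2551 Ω
Step 3 — Series combination: Z_total = R + C = 347 - j0.2551 Ω = 347∠-0.0° Ω.
Step 4 — Source phasor: V = 203∠132.9° V = -138.2 + j148.7 V.
Step 5 — Ohm's law: I = V / Z_total = (-138.2 + j148.7) / (347 - j0.2551) = -0.3985 + j0.4283 A.
Step 6 — Convert to polar: |I| = 0.585 A, ∠I = 132.9°.

I = 0.585∠132.9° A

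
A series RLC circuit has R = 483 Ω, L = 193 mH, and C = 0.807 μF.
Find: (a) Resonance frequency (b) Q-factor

Step 1 — Resonance condition Im(Z)=0 gives ω₀ = 1/√(LC).
Step 2 — ω₀ = 1/√(0.193·8.07e-07) = 2534 rad/s.
Step 3 — f₀ = ω₀/(2π) = 403.3 Hz.
Step 4 — Series Q: Q = ω₀L/R = 2534·0.193/483 = 1.012.

(a) f₀ = 403.3 Hz  (b) Q = 1.012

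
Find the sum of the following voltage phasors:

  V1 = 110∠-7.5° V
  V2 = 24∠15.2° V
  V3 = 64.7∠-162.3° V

Step 1 — Convert each phasor to rectangular form:
  V1 = 110·(cos(-7.5°) + j·sin(-7.5°)) = 109.1 - j14.36 V
  V2 = 24·(cos(15.2°) + j·sin(15.2°)) = 23.16 + j6.293 V
  V3 = 64.7·(cos(-162.3°) + j·sin(-162.3°)) = -61.64 - j19.67 V
Step 2 — Sum components: V_total = 70.58 - j27.74 V.
Step 3 — Convert to polar: |V_total| = 75.84 V, ∠V_total = -21.5°.

V_total = 75.84∠-21.5° V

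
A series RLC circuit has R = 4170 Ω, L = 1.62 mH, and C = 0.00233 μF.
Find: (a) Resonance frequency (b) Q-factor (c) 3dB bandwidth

Step 1 — Resonance: ω₀ = 1/√(LC) = 1/√(0.00162·2.33e-09) = 5.147e+05 rad/s.
Step 2 — f₀ = ω₀/(2π) = 8.192e+04 Hz.
Step 3 — Series Q: Q = ω₀L/R = 5.147e+05·0.00162/4170 = 0.2.
Step 4 — Bandwidth: Δω = ω₀/Q = 2.574e+06 rad/s; BW = Δω/(2π) = 4.097e+05 Hz.

(a) f₀ = 8.192e+04 Hz  (b) Q = 0.2  (c) BW = 4.097e+05 Hz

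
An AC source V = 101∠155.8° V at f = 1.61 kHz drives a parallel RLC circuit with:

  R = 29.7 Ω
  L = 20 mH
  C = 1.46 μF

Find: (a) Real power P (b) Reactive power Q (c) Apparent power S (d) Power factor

Step 1 — Angular frequency: ω = 2π·f = 2π·1610 = 1.012e+04 rad/s.
Step 2 — Component impedances:
  R: Z = R = 29.7 Ω
  L: Z = jωL = j·1.012e+04·0.02 = 0 + j202.3 Ω
  C: Z = 1/(jωC) = -j/(ω·C) = 0 - j67.71 Ω
Step 3 — Parallel combination: 1/Z_total = 1/R + 1/L + 1/C; Z_total = 27.37 - j7.988 Ω = 28.51∠-16.3° Ω.
Step 4 — Source phasor: V = 101∠155.8° V = -92.12 + j41.4 V.
Step 5 — Current: I = V / Z = -3.509 + j0.4888 A = 3.543∠172.1° A.
Step 6 — Complex power: S = V·I* = 343.5 - j100.2 VA.
Step 7 — Real power: P = Re(S) = 343.5 W.
Step 8 — Reactive power: Q = Im(S) = -100.2 VAR.
Step 9 — Apparent power: |S| = 357.8 VA.
Step 10 — Power factor: PF = P/|S| = 0.96 (leading).

(a) P = 343.5 W  (b) Q = -100.2 VAR  (c) S = 357.8 VA  (d) PF = 0.96 (leading)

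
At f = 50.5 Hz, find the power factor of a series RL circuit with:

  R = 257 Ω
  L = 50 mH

Step 1 — Angular frequency: ω = 2π·f = 2π·50.5 = 317.3 rad/s.
Step 2 — Component impedances:
  R: Z = R = 257 Ω
  L: Z = jωL = j·317.3·0.05 = 0 + j15.87 Ω
Step 3 — Series combination: Z_total = R + L = 257 + j15.87 Ω = 257.5∠3.5° Ω.
Step 4 — Power factor: PF = cos(φ) = Re(Z)/|Z| = 257/257.5 = 0.9981.
Step 5 — Type: Im(Z) = 15.87 ⇒ lagging (phase φ = 3.5°).

PF = 0.9981 (lagging, φ = 3.5°)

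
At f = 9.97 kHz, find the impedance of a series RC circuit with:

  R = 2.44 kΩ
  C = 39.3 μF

Step 1 — Angular frequency: ω = 2π·f = 2π·9970 = 6.264e+04 rad/s.
Step 2 — Component impedances:
  R: Z = R = 2440 Ω
  C: Z = 1/(jωC) = -j/(ω·C) = 0 - j0.4062 Ω
Step 3 — Series combination: Z_total = R + C = 2440 - j0.4062 Ω = 2440∠-0.0° Ω.

Z = 2440 - j0.4062 Ω = 2440∠-0.0° Ω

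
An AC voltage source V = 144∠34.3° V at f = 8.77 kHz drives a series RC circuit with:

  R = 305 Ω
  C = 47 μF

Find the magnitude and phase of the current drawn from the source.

Step 1 — Angular frequency: ω = 2π·f = 2π·8770 = 5.51e+04 rad/s.
Step 2 — Component impedances:
  R: Z = R = 305 Ω
  C: Z = 1/(jωC) = -j/(ω·C) = 0 - j0.3861 Ω
Step 3 — Series combination: Z_total = R + C = 305 - j0.3861 Ω = 305∠-0.1° Ω.
Step 4 — Source phasor: V = 144∠34.3° V = 119 + j81.15 V.
Step 5 — Ohm's law: I = V / Z_total = (119 + j81.15) / (305 - j0.3861) = 0.3897 + j0.2666 A.
Step 6 — Convert to polar: |I| = 0.4721 A, ∠I = 34.4°.

I = 0.4721∠34.4° A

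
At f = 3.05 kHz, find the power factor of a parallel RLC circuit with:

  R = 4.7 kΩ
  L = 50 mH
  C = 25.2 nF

Step 1 — Angular frequency: ω = 2π·f = 2π·3050 = 1.916e+04 rad/s.
Step 2 — Component impedances:
  R: Z = R = 4700 Ω
  L: Z = jωL = j·1.916e+04·0.05 = 0 + j958.2 Ω
  C: Z = 1/(jωC) = -j/(ω·C) = 0 - j2071 Ω
Step 3 — Parallel combination: 1/Z_total = 1/R + 1/L + 1/C; Z_total = 591.6 + j1559 Ω = 1667∠69.2° Ω.
Step 4 — Power factor: PF = cos(φ) = Re(Z)/|Z| = 591.56/1667.4 = 0.3548.
Step 5 — Type: Im(Z) = 1559 ⇒ lagging (phase φ = 69.2°).

PF = 0.3548 (lagging, φ = 69.2°)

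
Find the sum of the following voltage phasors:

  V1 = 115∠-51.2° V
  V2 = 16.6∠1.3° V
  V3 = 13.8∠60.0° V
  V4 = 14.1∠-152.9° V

Step 1 — Convert each phasor to rectangular form:
  V1 = 115·(cos(-51.2°) + j·sin(-51.2°)) = 72.06 - j89.62 V
  V2 = 16.6·(cos(1.3°) + j·sin(1.3°)) = 16.6 + j0.3766 V
  V3 = 13.8·(cos(60.0°) + j·sin(60.0°)) = 6.9 + j11.95 V
  V4 = 14.1·(cos(-152.9°) + j·sin(-152.9°)) = -12.55 - j6.423 V
Step 2 — Sum components: V_total = 83 - j83.72 V.
Step 3 — Convert to polar: |V_total| = 117.9 V, ∠V_total = -45.2°.

V_total = 117.9∠-45.2° V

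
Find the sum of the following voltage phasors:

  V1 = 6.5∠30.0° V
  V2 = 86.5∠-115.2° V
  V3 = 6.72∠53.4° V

Step 1 — Convert each phasor to rectangular form:
  V1 = 6.5·(cos(30.0°) + j·sin(30.0°)) = 5.629 + j3.25 V
  V2 = 86.5·(cos(-115.2°) + j·sin(-115.2°)) = -36.83 - j78.27 V
  V3 = 6.72·(cos(53.4°) + j·sin(53.4°)) = 4.007 + j5.395 V
Step 2 — Sum components: V_total = -27.19 - j69.62 V.
Step 3 — Convert to polar: |V_total| = 74.75 V, ∠V_total = -111.3°.

V_total = 74.75∠-111.3° V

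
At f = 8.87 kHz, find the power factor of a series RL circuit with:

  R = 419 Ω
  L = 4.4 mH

Step 1 — Angular frequency: ω = 2π·f = 2π·8870 = 5.573e+04 rad/s.
Step 2 — Component impedances:
  R: Z = R = 419 Ω
  L: Z = jωL = j·5.573e+04·0.0044 = 0 + j245.2 Ω
Step 3 — Series combination: Z_total = R + L = 419 + j245.2 Ω = 485.5∠30.3° Ω.
Step 4 — Power factor: PF = cos(φ) = Re(Z)/|Z| = 419/485.48 = 0.8631.
Step 5 — Type: Im(Z) = 245.2 ⇒ lagging (phase φ = 30.3°).

PF = 0.8631 (lagging, φ = 30.3°)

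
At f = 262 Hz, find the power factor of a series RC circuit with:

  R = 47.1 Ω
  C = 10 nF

Step 1 — Angular frequency: ω = 2π·f = 2π·262 = 1646 rad/s.
Step 2 — Component impedances:
  R: Z = R = 47.1 Ω
  C: Z = 1/(jωC) = -j/(ω·C) = 0 - j6.075e+04 Ω
Step 3 — Series combination: Z_total = R + C = 47.1 - j6.075e+04 Ω = 6.075e+04∠-90.0° Ω.
Step 4 — Power factor: PF = cos(φ) = Re(Z)/|Z| = 47.1/60746 = 0.0007754.
Step 5 — Type: Im(Z) = -6.075e+04 ⇒ leading (phase φ = -90.0°).

PF = 0.0007754 (leading, φ = -90.0°)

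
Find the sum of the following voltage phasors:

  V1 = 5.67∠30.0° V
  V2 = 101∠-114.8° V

Step 1 — Convert each phasor to rectangular form:
  V1 = 5.67·(cos(30.0°) + j·sin(30.0°)) = 4.91 + j2.835 V
  V2 = 101·(cos(-114.8°) + j·sin(-114.8°)) = -42.36 - j91.69 V
Step 2 — Sum components: V_total = -37.45 - j88.85 V.
Step 3 — Convert to polar: |V_total| = 96.42 V, ∠V_total = -112.9°.

V_total = 96.42∠-112.9° V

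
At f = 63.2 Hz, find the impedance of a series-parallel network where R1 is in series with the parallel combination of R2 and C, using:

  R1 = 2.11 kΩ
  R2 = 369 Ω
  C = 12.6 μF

Step 1 — Angular frequency: ω = 2π·f = 2π·63.2 = 397.1 rad/s.
Step 2 — Component impedances:
  R1: Z = R = 2110 Ω
  R2: Z = R = 369 Ω
  C: Z = 1/(jωC) = -j/(ω·C) = 0 - j199.9 Ω
Step 3 — Parallel branch: R2 || C = 1/(1/R2 + 1/C) = 83.7 - j154.5 Ω.
Step 4 — Series with R1: Z_total = R1 + (R2 || C) = 2194 - j154.5 Ω = 2199∠-4.0° Ω.

Z = 2194 - j154.5 Ω = 2199∠-4.0° Ω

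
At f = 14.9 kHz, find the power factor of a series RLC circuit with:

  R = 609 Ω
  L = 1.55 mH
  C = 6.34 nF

Step 1 — Angular frequency: ω = 2π·f = 2π·1.49e+04 = 9.362e+04 rad/s.
Step 2 — Component impedances:
  R: Z = R = 609 Ω
  L: Z = jωL = j·9.362e+04·0.00155 = 0 + j145.1 Ω
  C: Z = 1/(jωC) = -j/(ω·C) = 0 - j1685 Ω
Step 3 — Series combination: Z_total = R + L + C = 609 - j1540 Ω = 1656∠-68.4° Ω.
Step 4 — Power factor: PF = cos(φ) = Re(Z)/|Z| = 609/1656 = 0.3678.
Step 5 — Type: Im(Z) = -1540 ⇒ leading (phase φ = -68.4°).

PF = 0.3678 (leading, φ = -68.4°)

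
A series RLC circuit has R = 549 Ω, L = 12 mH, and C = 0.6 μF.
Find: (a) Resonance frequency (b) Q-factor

Step 1 — Resonance condition Im(Z)=0 gives ω₀ = 1/√(LC).
Step 2 — ω₀ = 1/√(0.012·6e-07) = 1.179e+04 rad/s.
Step 3 — f₀ = ω₀/(2π) = 1876 Hz.
Step 4 — Series Q: Q = ω₀L/R = 1.179e+04·0.012/549 = 0.2576.

(a) f₀ = 1876 Hz  (b) Q = 0.2576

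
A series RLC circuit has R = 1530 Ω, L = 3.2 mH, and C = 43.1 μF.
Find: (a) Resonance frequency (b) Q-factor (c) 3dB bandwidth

Step 1 — Resonance: ω₀ = 1/√(LC) = 1/√(0.0032·4.31e-05) = 2693 rad/s.
Step 2 — f₀ = ω₀/(2π) = 428.6 Hz.
Step 3 — Series Q: Q = ω₀L/R = 2693·0.0032/1530 = 0.005632.
Step 4 — Bandwidth: Δω = ω₀/Q = 4.781e+05 rad/s; BW = Δω/(2π) = 7.61e+04 Hz.

(a) f₀ = 428.6 Hz  (b) Q = 0.005632  (c) BW = 7.61e+04 Hz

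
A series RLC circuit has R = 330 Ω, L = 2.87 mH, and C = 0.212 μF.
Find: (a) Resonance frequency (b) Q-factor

Step 1 — Resonance condition Im(Z)=0 gives ω₀ = 1/√(LC).
Step 2 — ω₀ = 1/√(0.00287·2.12e-07) = 4.054e+04 rad/s.
Step 3 — f₀ = ω₀/(2π) = 6452 Hz.
Step 4 — Series Q: Q = ω₀L/R = 4.054e+04·0.00287/330 = 0.3526.

(a) f₀ = 6452 Hz  (b) Q = 0.3526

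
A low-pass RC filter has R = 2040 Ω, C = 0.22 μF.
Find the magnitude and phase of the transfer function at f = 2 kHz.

Step 1 — Angular frequency: ω = 2π·2000 = 1.257e+04 rad/s.
Step 2 — Transfer function: H(jω) = 1/(1 + jωRC).
Step 3 — Denominator: 1 + jωRC = 1 + j·1.257e+04·2040·2.2e-07 = 1 + j5.64.
Step 4 — H = 0.03048 - j0.1719.
Step 5 — Magnitude: |H| = 0.1746 (-15.2 dB); phase: φ = -79.9°.

|H| = 0.1746 (-15.2 dB), φ = -79.9°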